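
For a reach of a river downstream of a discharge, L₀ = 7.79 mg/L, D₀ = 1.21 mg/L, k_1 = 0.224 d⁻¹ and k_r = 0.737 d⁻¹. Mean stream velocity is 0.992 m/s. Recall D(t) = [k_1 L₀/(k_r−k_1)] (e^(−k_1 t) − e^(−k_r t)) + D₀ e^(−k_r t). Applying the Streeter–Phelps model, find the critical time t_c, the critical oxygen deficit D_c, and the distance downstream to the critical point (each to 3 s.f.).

With k_r/k_1 = 3.290 and 1 − D₀(k_r−k_1)/(k_1 L₀) = 0.6443,
t_c = ln(3.290 × 0.6443) / (0.737 − 0.224) = ln(2.120) / 0.5130 = 0.7513/0.5130 = 1.465 d.
L(t_c) = L₀ e^(−k_1 t_c) = 7.79 × 0.7203 = 5.611 mg/L, and at the critical point k_r D_c = k_1 L, so D_c = (0.224/0.737) × 5.611 = 1.705 mg/L.
x_c = v t_c = 0.992 m/s × 1.465 d × 86400 s/d = 125500 m ≈ 126 km.

t_c ≈ 1.46 d; D_c ≈ 1.71 mg/L; x_c ≈ 126 km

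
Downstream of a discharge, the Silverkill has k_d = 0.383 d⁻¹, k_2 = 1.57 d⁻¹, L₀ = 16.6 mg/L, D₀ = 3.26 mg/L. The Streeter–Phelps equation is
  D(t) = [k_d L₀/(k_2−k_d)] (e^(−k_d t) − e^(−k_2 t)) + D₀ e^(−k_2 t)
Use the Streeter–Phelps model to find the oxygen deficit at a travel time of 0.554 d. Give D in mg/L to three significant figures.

k_d L₀/(k_2−k_d) = 0.383×16.6/(1.57−0.383) = 6.358/1.187 = 5.356 mg/L.
e^(−k_d t) = e^(−0.383×0.5540) = 0.8088; e^(−k_2 t) = e^(−1.57×0.5540) = 0.4190.
D = 5.356 × (0.8088 − 0.4190) + 3.26 × 0.4190 = 2.088 + 1.366 = 3.454 mg/L.

D ≈ 3.45 mg/L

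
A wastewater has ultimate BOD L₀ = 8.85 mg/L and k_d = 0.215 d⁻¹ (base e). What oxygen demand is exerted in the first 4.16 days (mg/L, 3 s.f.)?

y_t = L₀(1 − e^(−k_d t)) = 8.85 × (1 − e^(−0.215×4.16))
= 8.85 × (1 − 0.4089) = 8.85 × 0.5911 = 5.232 mg/L.

y ≈ 5.23 mg/L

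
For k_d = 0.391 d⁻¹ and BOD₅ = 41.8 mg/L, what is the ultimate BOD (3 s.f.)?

L₀ ≈ 48.7 mg/L

BOD₅ = L₀(1 − e^(−5k_d)) ⇒ L₀ = BOD₅ / (1 − e^(−5×0.391))
= 41.8 / (1 − 0.1416) = 41.8 / 0.8584 = 48.69 mg/L.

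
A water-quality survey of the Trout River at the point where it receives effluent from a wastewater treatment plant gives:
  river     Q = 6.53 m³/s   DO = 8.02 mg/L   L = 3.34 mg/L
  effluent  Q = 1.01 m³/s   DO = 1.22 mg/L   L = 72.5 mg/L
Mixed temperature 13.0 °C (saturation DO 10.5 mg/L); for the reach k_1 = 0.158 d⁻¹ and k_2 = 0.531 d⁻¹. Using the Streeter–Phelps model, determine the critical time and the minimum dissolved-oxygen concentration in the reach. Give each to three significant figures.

Mixed DO = (6.53×8.02 + 1.01×1.22)/(6.53+1.01) = 53.60/7.540 = 7.109 mg/L.
Mixed L₀ = (6.53×3.34 + 1.01×72.5)/(7.540) = 95.04/7.540 = 12.60 mg/L.
Initial deficit D₀ = C_s − DO₀ = 10.5 − 7.109 = 3.391 mg/L.
t_c = (1/0.3730) ln[(0.531/0.158)(1 − 3.391×0.3730/(0.158×12.60))] = 2.681 × ln(1.226) = 0.5469 d.
D_c = (0.158/0.531) × 12.60 × e^(−0.158×0.5469) = 0.2976 × 12.60 × 0.9172 = 3.440 mg/L.
Minimum DO = 10.5 − 3.440 = 7.060 mg/L.

t_c ≈ 0.547 d; minimum DO ≈ 7.06 mg/L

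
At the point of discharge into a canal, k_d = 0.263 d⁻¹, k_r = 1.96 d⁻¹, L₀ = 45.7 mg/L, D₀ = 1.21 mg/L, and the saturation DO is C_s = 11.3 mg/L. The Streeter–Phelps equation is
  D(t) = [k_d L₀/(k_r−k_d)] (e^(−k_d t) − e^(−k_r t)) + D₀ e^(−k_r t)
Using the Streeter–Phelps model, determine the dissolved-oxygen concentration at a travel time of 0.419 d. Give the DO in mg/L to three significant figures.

k_d L₀/(k_r−k_d) = 0.263×45.7/(1.96−0.263) = 12.02/1.697 = 7.083 mg/L.
e^(−k_d t) = e^(−0.263×0.4190) = 0.8957; e^(−k_r t) = e^(−1.96×0.4190) = 0.4399.
D = 7.083 × (0.8957 − 0.4399) + 1.21 × 0.4399 = 3.228 + 0.5323 = 3.760 mg/L.
DO = C_s − D = 11.3 − 3.760 = 7.540 mg/L.

DO ≈ 7.54 mg/L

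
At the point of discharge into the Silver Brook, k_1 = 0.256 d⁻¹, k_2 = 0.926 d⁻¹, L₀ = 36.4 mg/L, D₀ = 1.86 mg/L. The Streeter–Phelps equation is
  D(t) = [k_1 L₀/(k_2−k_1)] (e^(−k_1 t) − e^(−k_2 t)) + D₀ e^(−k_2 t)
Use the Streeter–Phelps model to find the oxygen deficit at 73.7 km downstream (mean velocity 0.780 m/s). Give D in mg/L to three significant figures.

Travel time t = x/v = 73.7 km / (0.780 m/s) = 73700 m / 0.780 m/s = 94490 s = 1.094 d.
k_1 L₀/(k_2−k_1) = 0.256×36.4/(0.926−0.256) = 9.318/0.6700 = 13.91 mg/L.
e^(−k_1 t) = e^(−0.256×1.094) = 0.7558; e^(−k_2 t) = e^(−0.926×1.094) = 0.3632.
D = 13.91 × (0.7558 − 0.3632) + 1.86 × 0.3632 = 5.460 + 0.6756 = 6.135 mg/L.

D ≈ 6.14 mg/L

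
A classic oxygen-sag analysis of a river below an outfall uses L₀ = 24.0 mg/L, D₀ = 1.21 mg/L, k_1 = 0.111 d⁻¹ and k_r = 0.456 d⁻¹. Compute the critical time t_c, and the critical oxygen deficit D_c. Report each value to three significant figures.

t_c ≈ 3.60 d; D_c ≈ 3.92 mg/L

With k_r/k_1 = 4.108 and 1 − D₀(k_r−k_1)/(k_1 L₀) = 0.8433,
t_c = ln(4.108 × 0.8433) / (0.456 − 0.111) = ln(3.464) / 0.3450 = 1.243/0.3450 = 3.602 d.
L(t_c) = L₀ e^(−k_1 t_c) = 24.0 × 0.6705 = 16.09 mg/L, and at the critical point k_r D_c = k_1 L, so D_c = (0.111/0.456) × 16.09 = 3.917 mg/L.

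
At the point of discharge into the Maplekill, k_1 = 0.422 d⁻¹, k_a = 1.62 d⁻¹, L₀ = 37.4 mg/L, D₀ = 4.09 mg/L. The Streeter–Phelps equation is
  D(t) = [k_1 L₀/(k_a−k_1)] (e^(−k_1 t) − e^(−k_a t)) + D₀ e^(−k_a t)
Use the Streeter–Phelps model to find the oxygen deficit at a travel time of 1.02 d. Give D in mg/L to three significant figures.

k_1 L₀/(k_a−k_1) = 0.422×37.4/(1.62−0.422) = 15.78/1.198 = 13.17 mg/L.
e^(−k_1 t) = e^(−0.422×1.020) = 0.6502; e^(−k_a t) = e^(−1.62×1.020) = 0.1916.
D = 13.17 × (0.6502 − 0.1916) + 4.09 × 0.1916 = 6.042 + 0.7836 = 6.826 mg/L.

D ≈ 6.83 mg/L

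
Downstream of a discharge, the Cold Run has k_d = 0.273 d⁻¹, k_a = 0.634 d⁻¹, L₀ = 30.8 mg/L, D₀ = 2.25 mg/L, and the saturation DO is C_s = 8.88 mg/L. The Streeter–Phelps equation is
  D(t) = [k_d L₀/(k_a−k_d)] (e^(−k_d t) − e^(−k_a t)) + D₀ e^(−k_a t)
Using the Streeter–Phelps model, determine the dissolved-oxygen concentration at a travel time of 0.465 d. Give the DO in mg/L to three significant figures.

DO ≈ 4.03 mg/L

k_d L₀/(k_a−k_d) = 0.273×30.8/(0.634−0.273) = 8.408/0.3610 = 23.29 mg/L.
e^(−k_d t) = e^(−0.273×0.4650) = 0.8808; e^(−k_a t) = e^(−0.634×0.4650) = 0.7447.
D = 23.29 × (0.8808 − 0.7447) + 2.25 × 0.7447 = 3.170 + 1.676 = 4.846 mg/L.
DO = C_s − D = 8.88 − 4.846 = 4.034 mg/L.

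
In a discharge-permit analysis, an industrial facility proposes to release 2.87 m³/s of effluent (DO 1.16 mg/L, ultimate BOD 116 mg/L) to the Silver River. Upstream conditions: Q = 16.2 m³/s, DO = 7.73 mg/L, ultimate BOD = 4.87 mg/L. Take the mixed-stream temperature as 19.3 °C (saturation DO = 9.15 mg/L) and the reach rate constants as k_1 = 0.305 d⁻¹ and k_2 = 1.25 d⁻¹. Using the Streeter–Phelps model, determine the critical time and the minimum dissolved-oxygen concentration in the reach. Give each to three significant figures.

t_c ≈ 1.04 d; minimum DO ≈ 5.32 mg/L

Mixed DO = (16.2×7.73 + 2.87×1.16)/(16.2+2.87) = 128.6/19.07 = 6.741 mg/L.
Mixed L₀ = (16.2×4.87 + 2.87×116)/(19.07) = 411.8/19.07 = 21.59 mg/L.
Initial deficit D₀ = C_s − DO₀ = 9.15 − 6.741 = 2.409 mg/L.
t_c = (1/0.9450) ln[(1.25/0.305)(1 − 2.409×0.9450/(0.305×21.59))] = 1.058 × ln(2.682) = 1.044 d.
D_c = (0.305/1.25) × 21.59 × e^(−0.305×1.044) = 0.2440 × 21.59 × 0.7273 = 3.832 mg/L.
Minimum DO = 9.15 − 3.832 = 5.318 mg/L.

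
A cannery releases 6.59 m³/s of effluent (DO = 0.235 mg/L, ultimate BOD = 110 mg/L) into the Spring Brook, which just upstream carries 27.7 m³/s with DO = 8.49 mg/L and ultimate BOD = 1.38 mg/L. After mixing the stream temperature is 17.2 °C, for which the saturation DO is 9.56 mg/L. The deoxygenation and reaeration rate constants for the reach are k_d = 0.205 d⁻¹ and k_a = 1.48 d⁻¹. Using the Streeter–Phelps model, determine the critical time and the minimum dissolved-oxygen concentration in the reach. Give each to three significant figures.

Mixed DO = (27.7×8.49 + 6.59×0.235)/(27.7+6.59) = 236.7/34.29 = 6.904 mg/L.
Mixed L₀ = (27.7×1.38 + 6.59×110)/(34.29) = 763.1/34.29 = 22.26 mg/L.
Initial deficit D₀ = C_s − DO₀ = 9.56 − 6.904 = 2.656 mg/L.
t_c = (1/1.275) ln[(1.48/0.205)(1 − 2.656×1.275/(0.205×22.26))] = 0.7843 × ln(1.860) = 0.4866 d.
D_c = (0.205/1.48) × 22.26 × e^(−0.205×0.4866) = 0.1385 × 22.26 × 0.9051 = 2.790 mg/L.
Minimum DO = 9.56 − 2.790 = 6.770 mg/L.

t_c ≈ 0.487 d; minimum DO ≈ 6.77 mg/L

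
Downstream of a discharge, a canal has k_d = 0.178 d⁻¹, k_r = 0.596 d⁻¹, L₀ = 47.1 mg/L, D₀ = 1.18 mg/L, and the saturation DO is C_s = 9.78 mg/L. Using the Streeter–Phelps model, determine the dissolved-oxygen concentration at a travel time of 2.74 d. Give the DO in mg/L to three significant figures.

DO ≈ 1.15 mg/L

k_d L₀/(k_r−k_d) = 0.178×47.1/(0.596−0.178) = 8.384/0.4180 = 20.06 mg/L.
e^(−k_d t) = e^(−0.178×2.740) = 0.6140; e^(−k_r t) = e^(−0.596×2.740) = 0.1953.
D = 20.06 × (0.6140 − 0.1953) + 1.18 × 0.1953 = 8.398 + 0.2305 = 8.628 mg/L.
DO = C_s − D = 9.78 − 8.628 = 1.152 mg/L.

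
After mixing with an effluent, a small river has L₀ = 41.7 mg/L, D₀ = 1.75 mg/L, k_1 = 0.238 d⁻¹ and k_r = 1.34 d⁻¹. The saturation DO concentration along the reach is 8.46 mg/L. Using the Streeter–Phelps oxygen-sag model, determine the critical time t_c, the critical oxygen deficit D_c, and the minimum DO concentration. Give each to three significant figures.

t_c ≈ 1.37 d; D_c ≈ 5.34 mg/L; min DO ≈ 3.12 mg/L

With k_r/k_1 = 5.630 and 1 − D₀(k_r−k_1)/(k_1 L₀) = 0.8057,
t_c = ln(5.630 × 0.8057) / (1.34 − 0.238) = ln(4.536) / 1.102 = 1.512/1.102 = 1.372 d.
D_c = (k_1/k_r) L₀ e^(−k_1 t_c) = (0.238/1.34) × 41.7 × e^(−0.238×1.372) = 0.1776 × 41.7 × 0.7214 = 5.343 mg/L.
Minimum DO = C_s − D_c = 8.46 − 5.343 = 3.117 mg/L.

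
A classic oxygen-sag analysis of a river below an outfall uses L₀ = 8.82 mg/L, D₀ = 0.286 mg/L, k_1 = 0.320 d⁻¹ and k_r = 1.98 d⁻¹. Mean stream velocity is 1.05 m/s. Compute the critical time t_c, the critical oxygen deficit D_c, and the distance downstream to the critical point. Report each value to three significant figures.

At the critical point dD/dt = 0, so k_1 L₀ e^(−k_1 t) = k_r D. Substituting D(t) from the Streeter–Phelps equation and solving for t gives
t_c = ln[(k_r/k_1)(1 − D₀(k_r−k_1)/(k_1 L₀))] / (k_r−k_1).
Here k_r−k_1 = 1.660 d⁻¹ and 1 − D₀(k_r−k_1)/(k_1 L₀) = 1 − 0.286×1.660/(0.320×8.82) = 0.8318, so
t_c = ln(6.188 × 0.8318) / 1.660 = 1.638 / 1.660 = 0.9870 d.
L(t_c) = L₀ e^(−k_1 t_c) = 8.82 × 0.7292 = 6.431 mg/L, and at the critical point k_r D_c = k_1 L, so D_c = (0.320/1.98) × 6.431 = 1.039 mg/L.
x_c = v t_c = 1.05 m/s × 0.9870 d × 86400 s/d = 89540 m ≈ 89.5 km.

t_c ≈ 0.987 d; D_c ≈ 1.04 mg/L; x_c ≈ 89.5 km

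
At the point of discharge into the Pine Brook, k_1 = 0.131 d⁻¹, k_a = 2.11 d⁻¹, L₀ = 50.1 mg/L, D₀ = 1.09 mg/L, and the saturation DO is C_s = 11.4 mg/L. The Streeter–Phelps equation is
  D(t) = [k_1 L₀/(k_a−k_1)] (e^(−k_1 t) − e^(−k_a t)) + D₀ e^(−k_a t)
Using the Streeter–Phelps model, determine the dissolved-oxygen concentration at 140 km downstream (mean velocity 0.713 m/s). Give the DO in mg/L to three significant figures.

Travel time t = x/v = 140 km / (0.713 m/s) = 140000 m / 0.713 m/s = 196400 s = 2.273 d.
k_1 L₀/(k_a−k_1) = 0.131×50.1/(2.11−0.131) = 6.563/1.979 = 3.316 mg/L.
e^(−k_1 t) = e^(−0.131×2.273) = 0.7425; e^(−k_a t) = e^(−2.11×2.273) = 0.008269.
D = 3.316 × (0.7425 − 0.008269) + 1.09 × 0.008269 = 2.435 + 0.009014 = 2.444 mg/L.
DO = C_s − D = 11.4 − 2.444 = 8.956 mg/L.

DO ≈ 8.96 mg/L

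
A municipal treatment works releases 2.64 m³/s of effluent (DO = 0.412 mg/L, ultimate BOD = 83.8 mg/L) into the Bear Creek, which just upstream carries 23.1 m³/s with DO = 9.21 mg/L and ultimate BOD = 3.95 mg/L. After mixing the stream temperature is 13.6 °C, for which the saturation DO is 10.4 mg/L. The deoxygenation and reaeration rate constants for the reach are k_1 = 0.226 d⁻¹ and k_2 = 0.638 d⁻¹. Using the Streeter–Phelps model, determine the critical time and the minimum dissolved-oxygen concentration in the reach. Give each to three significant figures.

t_c ≈ 1.60 d; minimum DO ≈ 7.41 mg/L

Mixed DO = (23.1×9.21 + 2.64×0.412)/(23.1+2.64) = 213.8/25.74 = 8.308 mg/L.
Mixed L₀ = (23.1×3.95 + 2.64×83.8)/(25.74) = 312.5/25.74 = 12.14 mg/L.
Initial deficit D₀ = C_s − DO₀ = 10.4 − 8.308 = 2.092 mg/L.
t_c = (1/0.4120) ln[(0.638/0.226)(1 − 2.092×0.4120/(0.226×12.14))] = 2.427 × ln(1.936) = 1.603 d.
D_c = (0.226/0.638) × 12.14 × e^(−0.226×1.603) = 0.3542 × 12.14 × 0.6960 = 2.993 mg/L.
Minimum DO = 10.4 − 2.993 = 7.407 mg/L.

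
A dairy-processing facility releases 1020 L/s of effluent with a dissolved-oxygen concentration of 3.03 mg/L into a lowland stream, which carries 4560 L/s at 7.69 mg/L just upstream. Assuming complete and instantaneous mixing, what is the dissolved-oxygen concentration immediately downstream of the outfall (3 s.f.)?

6.84 mg/L

Flow-weighted mixing: C = (Q_r C_r + Q_w C_w)/(Q_r + Q_w)
= (4560×7.69 + 1020×3.03)/(4560 + 1020) = 38160/5580 = 6.838 mg/L.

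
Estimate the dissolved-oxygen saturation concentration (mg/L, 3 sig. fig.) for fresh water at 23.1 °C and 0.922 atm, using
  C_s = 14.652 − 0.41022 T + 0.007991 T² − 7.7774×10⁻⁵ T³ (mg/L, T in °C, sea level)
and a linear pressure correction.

C_s ≈ 7.82 mg/L

At sea level: C_s = 14.652 − 0.41022×23.1 + 0.007991×23.1² − 7.7774×10⁻⁵×23.1³ = 8.481 mg/L.
Pressure correction: C_s' = 8.481 × 0.922 = 7.820 mg/L.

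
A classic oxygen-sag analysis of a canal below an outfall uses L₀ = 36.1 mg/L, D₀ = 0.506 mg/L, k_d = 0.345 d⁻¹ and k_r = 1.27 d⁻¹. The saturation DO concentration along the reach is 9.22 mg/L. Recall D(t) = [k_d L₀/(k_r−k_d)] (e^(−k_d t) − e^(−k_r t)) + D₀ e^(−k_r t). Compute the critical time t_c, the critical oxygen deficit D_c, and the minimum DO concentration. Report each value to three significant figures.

At the critical point dD/dt = 0, so k_d L₀ e^(−k_d t) = k_r D. Substituting D(t) from the Streeter–Phelps equation and solving for t gives
t_c = ln[(k_r/k_d)(1 − D₀(k_r−k_d)/(k_d L₀))] / (k_r−k_d).
Here k_r−k_d = 0.9250 d⁻¹ and 1 − D₀(k_r−k_d)/(k_d L₀) = 1 − 0.506×0.9250/(0.345×36.1) = 0.9624, so
t_c = ln(3.681 × 0.9624) / 0.9250 = 1.265 / 0.9250 = 1.367 d.
D_c = (k_d/k_r) L₀ e^(−k_d t_c) = (0.345/1.27) × 36.1 × e^(−0.345×1.367) = 0.2717 × 36.1 × 0.6239 = 6.118 mg/L.
Minimum DO = C_s − D_c = 9.22 − 6.118 = 3.102 mg/L.

t_c ≈ 1.37 d; D_c ≈ 6.12 mg/L; min DO ≈ 3.10 mg/L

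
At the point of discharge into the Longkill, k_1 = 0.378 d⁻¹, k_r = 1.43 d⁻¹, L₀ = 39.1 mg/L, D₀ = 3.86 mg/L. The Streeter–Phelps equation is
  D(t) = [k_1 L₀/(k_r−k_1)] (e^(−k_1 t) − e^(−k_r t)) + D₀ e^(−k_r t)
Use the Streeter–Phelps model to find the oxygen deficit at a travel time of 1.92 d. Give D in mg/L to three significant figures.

D ≈ 6.14 mg/L

k_1 L₀/(k_r−k_1) = 0.378×39.1/(1.43−0.378) = 14.78/1.052 = 14.05 mg/L.
e^(−k_1 t) = e^(−0.378×1.920) = 0.4840; e^(−k_r t) = e^(−1.43×1.920) = 0.06421.
D = 14.05 × (0.4840 − 0.06421) + 3.86 × 0.06421 = 5.897 + 0.2478 = 6.145 mg/L.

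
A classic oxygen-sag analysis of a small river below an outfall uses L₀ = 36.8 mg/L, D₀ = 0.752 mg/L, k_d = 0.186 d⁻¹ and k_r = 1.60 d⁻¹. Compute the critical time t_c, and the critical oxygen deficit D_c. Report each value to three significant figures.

t_c ≈ 1.40 d; D_c ≈ 3.30 mg/L

t_c = [1/(k_r−k_d)] ln[(k_r/k_d)(1 − D₀(k_r−k_d)/(k_d L₀))]
= [1/(1.60−0.186)] ln[(1.60/0.186)(1 − 0.752×1.414/(0.186×36.8))]
= (1/1.414) ln[8.602 × 0.8447] = 0.7072 × ln(7.266) = 0.7072 × 1.983 = 1.403 d.
L(t_c) = L₀ e^(−k_d t_c) = 36.8 × 0.7704 = 28.35 mg/L, and at the critical point k_r D_c = k_d L, so D_c = (0.186/1.60) × 28.35 = 3.296 mg/L.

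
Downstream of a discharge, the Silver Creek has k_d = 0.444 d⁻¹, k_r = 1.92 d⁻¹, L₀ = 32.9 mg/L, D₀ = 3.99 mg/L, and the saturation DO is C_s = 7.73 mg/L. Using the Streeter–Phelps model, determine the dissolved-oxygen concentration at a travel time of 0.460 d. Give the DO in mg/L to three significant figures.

k_d L₀/(k_r−k_d) = 0.444×32.9/(1.92−0.444) = 14.61/1.476 = 9.897 mg/L.
e^(−k_d t) = e^(−0.444×0.4600) = 0.8153; e^(−k_r t) = e^(−1.92×0.4600) = 0.4135.
D = 9.897 × (0.8153 − 0.4135) + 3.99 × 0.4135 = 3.977 + 1.650 = 5.626 mg/L.
DO = C_s − D = 7.73 − 5.626 = 2.104 mg/L.

DO ≈ 2.10 mg/L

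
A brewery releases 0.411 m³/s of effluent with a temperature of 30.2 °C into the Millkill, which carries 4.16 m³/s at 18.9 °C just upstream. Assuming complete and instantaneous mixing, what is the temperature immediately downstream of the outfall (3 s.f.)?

Flow-weighted mixing: C = (Q_r C_r + Q_w C_w)/(Q_r + Q_w)
= (4.16×18.9 + 0.411×30.2)/(4.16 + 0.411) = 91.04/4.571 = 19.92 °C.

19.9 °C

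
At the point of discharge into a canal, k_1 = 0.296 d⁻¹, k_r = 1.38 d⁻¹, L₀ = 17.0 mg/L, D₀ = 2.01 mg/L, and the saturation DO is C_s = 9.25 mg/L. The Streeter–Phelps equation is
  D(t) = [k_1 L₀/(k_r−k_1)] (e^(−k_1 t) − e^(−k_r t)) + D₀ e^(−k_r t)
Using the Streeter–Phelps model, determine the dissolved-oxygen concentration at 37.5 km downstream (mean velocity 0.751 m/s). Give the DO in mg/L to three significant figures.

DO ≈ 6.52 mg/L

Travel time t = x/v = 37.5 km / (0.751 m/s) = 37500 m / 0.751 m/s = 49930 s = 0.5779 d.
k_1 L₀/(k_r−k_1) = 0.296×17.0/(1.38−0.296) = 5.032/1.084 = 4.642 mg/L.
e^(−k_1 t) = e^(−0.296×0.5779) = 0.8428; e^(−k_r t) = e^(−1.38×0.5779) = 0.4504.
D = 4.642 × (0.8428 − 0.4504) + 2.01 × 0.4504 = 1.821 + 0.9054 = 2.727 mg/L.
DO = C_s − D = 9.25 − 2.727 = 6.523 mg/L.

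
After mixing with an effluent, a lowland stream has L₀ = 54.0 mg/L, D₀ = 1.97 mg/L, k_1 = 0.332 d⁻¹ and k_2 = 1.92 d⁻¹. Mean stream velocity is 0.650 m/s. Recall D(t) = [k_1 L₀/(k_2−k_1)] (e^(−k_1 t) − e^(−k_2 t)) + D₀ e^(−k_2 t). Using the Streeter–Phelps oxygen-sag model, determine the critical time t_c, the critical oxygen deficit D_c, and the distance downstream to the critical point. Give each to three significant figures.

t_c = [1/(k_2−k_1)] ln[(k_2/k_1)(1 − D₀(k_2−k_1)/(k_1 L₀))]
= [1/(1.92−0.332)] ln[(1.92/0.332)(1 − 1.97×1.588/(0.332×54.0))]
= (1/1.588) ln[5.783 × 0.8255] = 0.6297 × ln(4.774) = 0.6297 × 1.563 = 0.9844 d.
D_c = (k_1/k_2) L₀ e^(−k_1 t_c) = (0.332/1.92) × 54.0 × e^(−0.332×0.9844) = 0.1729 × 54.0 × 0.7212 = 6.734 mg/L.
x_c = v t_c = 0.650 m/s × 0.9844 d × 86400 s/d = 55280 m ≈ 55.3 km.

t_c ≈ 0.984 d; D_c ≈ 6.73 mg/L; x_c ≈ 55.3 km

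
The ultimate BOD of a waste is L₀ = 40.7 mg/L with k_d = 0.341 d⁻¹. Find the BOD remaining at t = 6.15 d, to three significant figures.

L ≈ 5.00 mg/L

L_t = L₀ e^(−k_d t) = 40.7 × e^(−0.341×6.15) = 40.7 × 0.1228 = 4.998 mg/L.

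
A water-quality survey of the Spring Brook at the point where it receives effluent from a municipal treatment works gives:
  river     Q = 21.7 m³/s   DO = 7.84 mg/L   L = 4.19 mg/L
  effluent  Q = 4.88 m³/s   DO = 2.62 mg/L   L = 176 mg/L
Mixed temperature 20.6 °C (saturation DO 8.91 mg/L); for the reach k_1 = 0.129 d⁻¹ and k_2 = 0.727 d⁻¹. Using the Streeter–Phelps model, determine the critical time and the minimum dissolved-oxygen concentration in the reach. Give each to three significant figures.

Mixed DO = (21.7×7.84 + 4.88×2.62)/(21.7+4.88) = 182.9/26.58 = 6.882 mg/L.
Mixed L₀ = (21.7×4.19 + 4.88×176)/(26.58) = 949.8/26.58 = 35.73 mg/L.
Initial deficit D₀ = C_s − DO₀ = 8.91 − 6.882 = 2.028 mg/L.
t_c = (1/0.5980) ln[(0.727/0.129)(1 − 2.028×0.5980/(0.129×35.73))] = 1.672 × ln(4.153) = 2.381 d.
D_c = (0.129/0.727) × 35.73 × e^(−0.129×2.381) = 0.1774 × 35.73 × 0.7356 = 4.664 mg/L.
Minimum DO = 8.91 − 4.664 = 4.246 mg/L.

t_c ≈ 2.38 d; minimum DO ≈ 4.25 mg/L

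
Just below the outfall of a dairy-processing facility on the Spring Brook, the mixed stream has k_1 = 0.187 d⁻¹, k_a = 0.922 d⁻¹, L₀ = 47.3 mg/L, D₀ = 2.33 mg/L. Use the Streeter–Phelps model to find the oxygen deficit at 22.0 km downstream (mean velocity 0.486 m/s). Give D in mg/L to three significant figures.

D ≈ 4.92 mg/L

Travel time t = x/v = 22.0 km / (0.486 m/s) = 22000 m / 0.486 m/s = 45270 s = 0.5239 d.
k_1 L₀/(k_a−k_1) = 0.187×47.3/(0.922−0.187) = 8.845/0.7350 = 12.03 mg/L.
e^(−k_1 t) = e^(−0.187×0.5239) = 0.9067; e^(−k_a t) = e^(−0.922×0.5239) = 0.6169.
D = 12.03 × (0.9067 − 0.6169) + 2.33 × 0.6169 = 3.487 + 1.437 = 4.925 mg/L.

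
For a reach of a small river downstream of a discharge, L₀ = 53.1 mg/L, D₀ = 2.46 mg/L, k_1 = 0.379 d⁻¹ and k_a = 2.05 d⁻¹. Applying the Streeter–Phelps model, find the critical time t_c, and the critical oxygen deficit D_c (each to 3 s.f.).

At the critical point dD/dt = 0, so k_1 L₀ e^(−k_1 t) = k_a D. Substituting D(t) from the Streeter–Phelps equation and solving for t gives
t_c = ln[(k_a/k_1)(1 − D₀(k_a−k_1)/(k_1 L₀))] / (k_a−k_1).
Here k_a−k_1 = 1.671 d⁻¹ and 1 − D₀(k_a−k_1)/(k_1 L₀) = 1 − 2.46×1.671/(0.379×53.1) = 0.7957, so
t_c = ln(5.409 × 0.7957) / 1.671 = 1.460 / 1.671 = 0.8735 d.
L(t_c) = L₀ e^(−k_1 t_c) = 53.1 × 0.7182 = 38.13 mg/L, and at the critical point k_a D_c = k_1 L, so D_c = (0.379/2.05) × 38.13 = 7.050 mg/L.

t_c ≈ 0.873 d; D_c ≈ 7.05 mg/L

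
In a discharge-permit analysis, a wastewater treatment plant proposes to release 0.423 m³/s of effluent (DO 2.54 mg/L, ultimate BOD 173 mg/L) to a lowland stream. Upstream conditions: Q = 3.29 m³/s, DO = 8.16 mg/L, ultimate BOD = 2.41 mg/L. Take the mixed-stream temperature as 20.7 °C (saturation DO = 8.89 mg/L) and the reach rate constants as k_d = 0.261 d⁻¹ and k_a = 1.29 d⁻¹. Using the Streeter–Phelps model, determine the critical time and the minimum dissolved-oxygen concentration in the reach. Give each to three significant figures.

t_c ≈ 1.28 d; minimum DO ≈ 5.72 mg/L

Mixed DO = (3.29×8.16 + 0.423×2.54)/(3.29+0.423) = 27.92/3.713 = 7.520 mg/L.
Mixed L₀ = (3.29×2.41 + 0.423×173)/(3.713) = 81.11/3.713 = 21.84 mg/L.
Initial deficit D₀ = C_s − DO₀ = 8.89 − 7.520 = 1.370 mg/L.
t_c = (1/1.029) ln[(1.29/0.261)(1 − 1.370×1.029/(0.261×21.84))] = 0.9718 × ln(3.720) = 1.277 d.
D_c = (0.261/1.29) × 21.84 × e^(−0.261×1.277) = 0.2023 × 21.84 × 0.7166 = 3.167 mg/L.
Minimum DO = 8.89 − 3.167 = 5.723 mg/L.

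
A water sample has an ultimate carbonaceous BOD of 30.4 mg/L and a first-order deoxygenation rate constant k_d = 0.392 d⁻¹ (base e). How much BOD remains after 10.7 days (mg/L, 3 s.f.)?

L ≈ 0.458 mg/L

L_t = L₀ e^(−k_d t) = 30.4 × e^(−0.392×10.7) = 30.4 × 0.01508 = 0.4584 mg/L.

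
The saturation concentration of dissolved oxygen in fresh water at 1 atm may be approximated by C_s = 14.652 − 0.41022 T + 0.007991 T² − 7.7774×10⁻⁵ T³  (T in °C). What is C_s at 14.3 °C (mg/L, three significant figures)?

C_s = 14.652 − 0.41022×14.3 + 0.007991×14.3² − 7.7774×10⁻⁵×14.3³ = 10.19 mg/L.

C_s ≈ 10.2 mg/L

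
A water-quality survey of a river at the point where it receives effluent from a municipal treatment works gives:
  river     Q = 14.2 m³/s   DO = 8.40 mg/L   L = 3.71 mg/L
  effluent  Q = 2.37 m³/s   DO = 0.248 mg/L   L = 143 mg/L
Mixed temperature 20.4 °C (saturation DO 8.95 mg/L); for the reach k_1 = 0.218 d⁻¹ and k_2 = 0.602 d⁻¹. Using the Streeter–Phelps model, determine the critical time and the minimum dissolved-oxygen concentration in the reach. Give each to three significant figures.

t_c ≈ 2.29 d; minimum DO ≈ 3.75 mg/L

Mixed DO = (14.2×8.40 + 2.37×0.248)/(14.2+2.37) = 119.9/16.57 = 7.234 mg/L.
Mixed L₀ = (14.2×3.71 + 2.37×143)/(16.57) = 391.6/16.57 = 23.63 mg/L.
Initial deficit D₀ = C_s − DO₀ = 8.95 − 7.234 = 1.716 mg/L.
t_c = (1/0.3840) ln[(0.602/0.218)(1 − 1.716×0.3840/(0.218×23.63))] = 2.604 × ln(2.408) = 2.289 d.
D_c = (0.218/0.602) × 23.63 × e^(−0.218×2.289) = 0.3621 × 23.63 × 0.6072 = 5.196 mg/L.
Minimum DO = 8.95 − 5.196 = 3.754 mg/L.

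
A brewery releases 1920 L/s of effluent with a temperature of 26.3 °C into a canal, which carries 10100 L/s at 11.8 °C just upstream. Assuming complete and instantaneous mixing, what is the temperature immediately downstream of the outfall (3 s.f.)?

14.1 °C

Flow-weighted mixing: C = (Q_r C_r + Q_w C_w)/(Q_r + Q_w)
= (10100×11.8 + 1920×26.3)/(10100 + 1920) = 169700/12020 = 14.12 °C.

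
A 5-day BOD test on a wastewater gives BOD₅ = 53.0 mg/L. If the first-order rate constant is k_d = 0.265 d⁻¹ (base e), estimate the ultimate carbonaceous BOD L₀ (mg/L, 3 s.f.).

L₀ ≈ 72.2 mg/L

BOD₅ = L₀(1 − e^(−5k_d)) ⇒ L₀ = BOD₅ / (1 − e^(−5×0.265))
= 53.0 / (1 − 0.2658) = 53.0 / 0.7342 = 72.19 mg/L.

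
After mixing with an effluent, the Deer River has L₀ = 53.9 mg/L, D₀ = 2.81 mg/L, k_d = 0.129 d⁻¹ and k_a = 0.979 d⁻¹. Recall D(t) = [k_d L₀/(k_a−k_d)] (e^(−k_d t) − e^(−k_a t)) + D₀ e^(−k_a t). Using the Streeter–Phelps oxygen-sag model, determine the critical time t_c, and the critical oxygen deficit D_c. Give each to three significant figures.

With k_a/k_d = 7.589 and 1 − D₀(k_a−k_d)/(k_d L₀) = 0.6565,
t_c = ln(7.589 × 0.6565) / (0.979 − 0.129) = ln(4.982) / 0.8500 = 1.606/0.8500 = 1.889 d.
L(t_c) = L₀ e^(−k_d t_c) = 53.9 × 0.7837 = 42.24 mg/L, and at the critical point k_a D_c = k_d L, so D_c = (0.129/0.979) × 42.24 = 5.566 mg/L.

t_c ≈ 1.89 d; D_c ≈ 5.57 mg/L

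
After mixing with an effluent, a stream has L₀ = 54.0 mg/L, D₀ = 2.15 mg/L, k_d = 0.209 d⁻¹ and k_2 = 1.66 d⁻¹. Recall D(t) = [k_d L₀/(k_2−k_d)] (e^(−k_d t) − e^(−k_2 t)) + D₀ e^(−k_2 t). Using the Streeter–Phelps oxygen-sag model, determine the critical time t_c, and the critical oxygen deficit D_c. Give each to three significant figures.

At the critical point dD/dt = 0, so k_d L₀ e^(−k_d t) = k_2 D. Substituting D(t) from the Streeter–Phelps equation and solving for t gives
t_c = ln[(k_2/k_d)(1 − D₀(k_2−k_d)/(k_d L₀))] / (k_2−k_d).
Here k_2−k_d = 1.451 d⁻¹ and 1 − D₀(k_2−k_d)/(k_d L₀) = 1 − 2.15×1.451/(0.209×54.0) = 0.7236, so
t_c = ln(7.943 × 0.7236) / 1.451 = 1.749 / 1.451 = 1.205 d.
L(t_c) = L₀ e^(−k_d t_c) = 54.0 × 0.7773 = 41.98 mg/L, and at the critical point k_2 D_c = k_d L, so D_c = (0.209/1.66) × 41.98 = 5.285 mg/L.

t_c ≈ 1.21 d; D_c ≈ 5.28 mg/L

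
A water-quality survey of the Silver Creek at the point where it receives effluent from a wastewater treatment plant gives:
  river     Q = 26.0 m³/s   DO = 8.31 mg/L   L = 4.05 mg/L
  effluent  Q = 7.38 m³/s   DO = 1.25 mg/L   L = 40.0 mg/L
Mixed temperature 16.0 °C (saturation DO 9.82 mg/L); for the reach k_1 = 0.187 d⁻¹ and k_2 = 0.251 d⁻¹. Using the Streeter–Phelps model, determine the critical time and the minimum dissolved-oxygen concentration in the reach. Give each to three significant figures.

Mixed DO = (26.0×8.31 + 7.38×1.25)/(26.0+7.38) = 225.3/33.38 = 6.749 mg/L.
Mixed L₀ = (26.0×4.05 + 7.38×40.0)/(33.38) = 400.5/33.38 = 12.00 mg/L.
Initial deficit D₀ = C_s − DO₀ = 9.82 − 6.749 = 3.071 mg/L.
t_c = (1/0.06400) ln[(0.251/0.187)(1 − 3.071×0.06400/(0.187×12.00))] = 15.62 × ln(1.225) = 3.167 d.
D_c = (0.187/0.251) × 12.00 × e^(−0.187×3.167) = 0.7450 × 12.00 × 0.5531 = 4.944 mg/L.
Minimum DO = 9.82 − 4.944 = 4.876 mg/L.

t_c ≈ 3.17 d; minimum DO ≈ 4.88 mg/L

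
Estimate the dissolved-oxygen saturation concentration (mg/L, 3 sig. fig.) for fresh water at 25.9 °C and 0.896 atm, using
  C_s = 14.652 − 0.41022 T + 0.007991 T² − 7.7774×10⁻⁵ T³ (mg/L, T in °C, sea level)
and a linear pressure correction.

At sea level: C_s = 14.652 − 0.41022×25.9 + 0.007991×25.9² − 7.7774×10⁻⁵×25.9³ = 8.037 mg/L.
Pressure correction: C_s' = 8.037 × 0.896 = 7.201 mg/L.

C_s ≈ 7.20 mg/L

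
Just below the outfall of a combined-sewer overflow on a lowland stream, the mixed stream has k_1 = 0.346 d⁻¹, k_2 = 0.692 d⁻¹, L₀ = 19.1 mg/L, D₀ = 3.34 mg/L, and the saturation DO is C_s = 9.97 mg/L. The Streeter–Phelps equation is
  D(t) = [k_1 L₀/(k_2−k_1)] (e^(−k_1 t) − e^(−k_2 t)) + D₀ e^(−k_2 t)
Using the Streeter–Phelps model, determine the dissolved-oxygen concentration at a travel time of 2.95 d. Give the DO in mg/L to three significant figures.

DO ≈ 5.13 mg/L

k_1 L₀/(k_2−k_1) = 0.346×19.1/(0.692−0.346) = 6.609/0.3460 = 19.10 mg/L.
e^(−k_1 t) = e^(−0.346×2.950) = 0.3603; e^(−k_2 t) = e^(−0.692×2.950) = 0.1298.
D = 19.10 × (0.3603 − 0.1298) + 3.34 × 0.1298 = 4.402 + 0.4337 = 4.836 mg/L.
DO = C_s − D = 9.97 − 4.836 = 5.134 mg/L.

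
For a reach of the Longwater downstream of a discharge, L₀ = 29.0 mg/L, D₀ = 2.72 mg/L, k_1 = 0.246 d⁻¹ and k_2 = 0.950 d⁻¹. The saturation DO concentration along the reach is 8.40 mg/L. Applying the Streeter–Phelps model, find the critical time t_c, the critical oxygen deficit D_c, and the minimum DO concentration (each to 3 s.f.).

t_c ≈ 1.48 d; D_c ≈ 5.22 mg/L; min DO ≈ 3.18 mg/L

t_c = [1/(k_2−k_1)] ln[(k_2/k_1)(1 − D₀(k_2−k_1)/(k_1 L₀))]
= [1/(0.950−0.246)] ln[(0.950/0.246)(1 − 2.72×0.7040/(0.246×29.0))]
= (1/0.7040) ln[3.862 × 0.7316] = 1.420 × ln(2.825) = 1.420 × 1.039 = 1.475 d.
L(t_c) = L₀ e^(−k_1 t_c) = 29.0 × 0.6956 = 20.17 mg/L, and at the critical point k_2 D_c = k_1 L, so D_c = (0.246/0.950) × 20.17 = 5.224 mg/L.
Minimum DO = C_s − D_c = 8.40 − 5.224 = 3.176 mg/L.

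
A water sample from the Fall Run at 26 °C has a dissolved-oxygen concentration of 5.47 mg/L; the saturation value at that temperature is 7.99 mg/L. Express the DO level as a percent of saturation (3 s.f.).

% saturation = C/C_s × 100 = 5.47/7.99 × 100 = 68.5 %.

68.5 % saturation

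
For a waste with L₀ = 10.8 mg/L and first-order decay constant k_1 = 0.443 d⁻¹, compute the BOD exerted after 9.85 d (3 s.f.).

y_t = L₀(1 − e^(−k_1 t)) = 10.8 × (1 − e^(−0.443×9.85))
= 10.8 × (1 − 0.01273) = 10.8 × 0.9873 = 10.66 mg/L.

y ≈ 10.7 mg/L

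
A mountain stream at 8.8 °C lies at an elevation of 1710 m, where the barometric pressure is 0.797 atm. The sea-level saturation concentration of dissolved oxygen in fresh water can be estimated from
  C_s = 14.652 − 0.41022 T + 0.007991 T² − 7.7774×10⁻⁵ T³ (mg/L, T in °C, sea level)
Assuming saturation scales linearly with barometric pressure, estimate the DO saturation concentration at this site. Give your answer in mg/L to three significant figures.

C_s ≈ 9.25 mg/L

At sea level: C_s = 14.652 − 0.41022×8.8 + 0.007991×8.8² − 7.7774×10⁻⁵×8.8³ = 11.61 mg/L.
Pressure correction: C_s' = 11.61 × 0.797 = 9.251 mg/L.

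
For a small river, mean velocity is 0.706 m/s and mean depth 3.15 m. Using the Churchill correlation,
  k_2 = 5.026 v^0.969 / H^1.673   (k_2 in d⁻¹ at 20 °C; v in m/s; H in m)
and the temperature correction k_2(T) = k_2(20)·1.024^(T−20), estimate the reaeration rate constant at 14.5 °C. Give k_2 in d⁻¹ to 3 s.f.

k_2 ≈ 0.462 d⁻¹

k_2(20) = 5.026 × 0.706^0.969 / 3.15^1.673 = 5.026 × 0.7137 / 6.818 = 0.5261 d⁻¹.
k_2(14.5) = 0.5261 × 1.024^(14.5−20) = 0.5261 × 0.8777 = 0.4617 d⁻¹.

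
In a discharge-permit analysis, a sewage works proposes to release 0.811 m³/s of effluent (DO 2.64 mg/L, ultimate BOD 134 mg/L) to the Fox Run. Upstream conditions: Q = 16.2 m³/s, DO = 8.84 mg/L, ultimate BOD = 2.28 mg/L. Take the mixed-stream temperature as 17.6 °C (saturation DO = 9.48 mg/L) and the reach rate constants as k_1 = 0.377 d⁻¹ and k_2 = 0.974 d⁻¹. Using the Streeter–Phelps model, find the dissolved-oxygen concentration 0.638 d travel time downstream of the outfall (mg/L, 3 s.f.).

DO ≈ 7.63 mg/L

Mixed DO = (16.2×8.84 + 0.811×2.64)/(16.2+0.811) = 145.3/17.01 = 8.544 mg/L.
Mixed L₀ = (16.2×2.28 + 0.811×134)/(17.01) = 145.6/17.01 = 8.560 mg/L.
Initial deficit D₀ = C_s − DO₀ = 9.48 − 8.544 = 0.9356 mg/L.
D(0.638) = [0.377×8.560/(0.974−0.377)](e^(−0.377×0.638) − e^(−0.974×0.638)) + 0.9356 e^(−0.974×0.638)
= 5.405 × (0.7862 − 0.5372) + 0.9356 × 0.5372 = 1.849 mg/L.
DO = 9.48 − 1.849 = 7.631 mg/L.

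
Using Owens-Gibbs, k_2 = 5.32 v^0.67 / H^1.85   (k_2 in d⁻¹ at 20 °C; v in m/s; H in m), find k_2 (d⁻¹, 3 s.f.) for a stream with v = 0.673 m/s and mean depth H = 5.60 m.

k_2 ≈ 0.168 d⁻¹

k_2 = 5.32 × 0.673^0.67 / 5.60^1.85 = 5.32 × 0.7670 / 24.22 = 0.1685 d⁻¹.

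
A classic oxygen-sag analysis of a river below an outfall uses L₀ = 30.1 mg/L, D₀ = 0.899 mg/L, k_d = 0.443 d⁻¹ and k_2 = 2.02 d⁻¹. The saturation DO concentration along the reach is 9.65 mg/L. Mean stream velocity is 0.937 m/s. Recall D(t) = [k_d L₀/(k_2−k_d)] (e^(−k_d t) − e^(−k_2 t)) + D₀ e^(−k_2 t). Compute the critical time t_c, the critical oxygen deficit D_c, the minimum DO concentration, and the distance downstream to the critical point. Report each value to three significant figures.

At the critical point dD/dt = 0, so k_d L₀ e^(−k_d t) = k_2 D. Substituting D(t) from the Streeter–Phelps equation and solving for t gives
t_c = ln[(k_2/k_d)(1 − D₀(k_2−k_d)/(k_d L₀))] / (k_2−k_d).
Here k_2−k_d = 1.577 d⁻¹ and 1 − D₀(k_2−k_d)/(k_d L₀) = 1 − 0.899×1.577/(0.443×30.1) = 0.8937, so
t_c = ln(4.560 × 0.8937) / 1.577 = 1.405 / 1.577 = 0.8909 d.
D_c = (k_d/k_2) L₀ e^(−k_d t_c) = (0.443/2.02) × 30.1 × e^(−0.443×0.8909) = 0.2193 × 30.1 × 0.6739 = 4.449 mg/L.
Minimum DO = C_s − D_c = 9.65 − 4.449 = 5.201 mg/L.
x_c = v t_c = 0.937 m/s × 0.8909 d × 86400 s/d = 72120 m ≈ 72.1 km.

t_c ≈ 0.891 d; D_c ≈ 4.45 mg/L; min DO ≈ 5.20 mg/L; x_c ≈ 72.1 km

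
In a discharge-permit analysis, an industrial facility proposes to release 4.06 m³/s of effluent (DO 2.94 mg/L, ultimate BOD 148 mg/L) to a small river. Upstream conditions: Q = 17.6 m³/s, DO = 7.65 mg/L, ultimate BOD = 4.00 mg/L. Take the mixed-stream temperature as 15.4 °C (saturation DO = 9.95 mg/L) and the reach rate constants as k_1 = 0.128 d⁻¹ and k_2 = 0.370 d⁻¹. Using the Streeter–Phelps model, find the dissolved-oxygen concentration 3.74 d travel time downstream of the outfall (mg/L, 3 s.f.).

DO ≈ 3.10 mg/L

Mixed DO = (17.6×7.65 + 4.06×2.94)/(17.6+4.06) = 146.6/21.66 = 6.767 mg/L.
Mixed L₀ = (17.6×4.00 + 4.06×148)/(21.66) = 671.3/21.66 = 30.99 mg/L.
Initial deficit D₀ = C_s − DO₀ = 9.95 − 6.767 = 3.183 mg/L.
D(3.74) = [0.128×30.99/(0.370−0.128)](e^(−0.128×3.74) − e^(−0.370×3.74)) + 3.183 e^(−0.370×3.74)
= 16.39 × (0.6196 − 0.2506) + 3.183 × 0.2506 = 6.846 mg/L.
DO = 9.95 − 6.846 = 3.104 mg/L.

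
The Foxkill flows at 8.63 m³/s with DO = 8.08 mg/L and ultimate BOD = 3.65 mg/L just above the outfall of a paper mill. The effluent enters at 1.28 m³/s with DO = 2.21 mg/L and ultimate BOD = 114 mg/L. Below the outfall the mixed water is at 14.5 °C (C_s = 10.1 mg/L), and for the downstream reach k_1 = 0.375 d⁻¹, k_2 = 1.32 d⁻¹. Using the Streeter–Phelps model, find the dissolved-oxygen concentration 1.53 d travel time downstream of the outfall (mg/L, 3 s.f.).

DO ≈ 6.67 mg/L

Mixed DO = (8.63×8.08 + 1.28×2.21)/(8.63+1.28) = 72.56/9.910 = 7.322 mg/L.
Mixed L₀ = (8.63×3.65 + 1.28×114)/(9.910) = 177.4/9.910 = 17.90 mg/L.
Initial deficit D₀ = C_s − DO₀ = 10.1 − 7.322 = 2.778 mg/L.
D(1.53) = [0.375×17.90/(1.32−0.375)](e^(−0.375×1.53) − e^(−1.32×1.53)) + 2.778 e^(−1.32×1.53)
= 7.104 × (0.5634 − 0.1327) + 2.778 × 0.1327 = 3.429 mg/L.
DO = 10.1 − 3.429 = 6.671 mg/L.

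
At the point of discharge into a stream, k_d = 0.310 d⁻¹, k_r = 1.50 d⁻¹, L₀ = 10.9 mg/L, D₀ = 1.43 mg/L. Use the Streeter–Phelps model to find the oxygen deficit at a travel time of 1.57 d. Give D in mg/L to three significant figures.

k_d L₀/(k_r−k_d) = 0.310×10.9/(1.50−0.310) = 3.379/1.190 = 2.839 mg/L.
e^(−k_d t) = e^(−0.310×1.570) = 0.6147; e^(−k_r t) = e^(−1.50×1.570) = 0.09489.
D = 2.839 × (0.6147 − 0.09489) + 1.43 × 0.09489 = 1.476 + 0.1357 = 1.612 mg/L.

D ≈ 1.61 mg/L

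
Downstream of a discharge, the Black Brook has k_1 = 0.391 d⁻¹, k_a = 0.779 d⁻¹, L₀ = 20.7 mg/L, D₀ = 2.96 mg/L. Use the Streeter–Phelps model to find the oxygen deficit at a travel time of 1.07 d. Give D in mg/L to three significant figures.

D ≈ 5.95 mg/L

k_1 L₀/(k_a−k_1) = 0.391×20.7/(0.779−0.391) = 8.094/0.3880 = 20.86 mg/L.
e^(−k_1 t) = e^(−0.391×1.070) = 0.6581; e^(−k_a t) = e^(−0.779×1.070) = 0.4345.
D = 20.86 × (0.6581 − 0.4345) + 2.96 × 0.4345 = 4.664 + 1.286 = 5.951 mg/L.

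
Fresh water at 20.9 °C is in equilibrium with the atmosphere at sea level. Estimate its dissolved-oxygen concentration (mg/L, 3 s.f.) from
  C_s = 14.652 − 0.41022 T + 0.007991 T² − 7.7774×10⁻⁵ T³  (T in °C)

C_s = 14.652 − 0.41022×20.9 + 0.007991×20.9² − 7.7774×10⁻⁵×20.9³ = 8.859 mg/L.

C_s ≈ 8.86 mg/L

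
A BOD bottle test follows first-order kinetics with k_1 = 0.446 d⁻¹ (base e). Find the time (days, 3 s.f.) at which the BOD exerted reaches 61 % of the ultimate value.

y/L₀ = 1 − e^(−k_1 t) = 0.61 ⇒ e^(−k_1 t) = 0.390
t = −ln(0.390) / 0.446 = 0.9416 / 0.446 = 2.111 d.

t ≈ 2.11 d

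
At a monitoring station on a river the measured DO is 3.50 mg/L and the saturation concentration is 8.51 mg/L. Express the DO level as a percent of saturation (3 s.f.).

41.1 % saturation

% saturation = C/C_s × 100 = 3.50/8.51 × 100 = 41.1 %.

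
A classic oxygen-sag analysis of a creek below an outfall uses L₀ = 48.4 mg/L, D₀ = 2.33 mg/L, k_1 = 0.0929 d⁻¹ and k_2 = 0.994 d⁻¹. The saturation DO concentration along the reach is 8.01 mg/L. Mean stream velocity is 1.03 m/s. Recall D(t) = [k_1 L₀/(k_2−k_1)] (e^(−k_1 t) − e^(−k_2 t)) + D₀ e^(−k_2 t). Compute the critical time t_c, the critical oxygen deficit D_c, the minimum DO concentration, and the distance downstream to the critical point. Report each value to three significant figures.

t_c = [1/(k_2−k_1)] ln[(k_2/k_1)(1 − D₀(k_2−k_1)/(k_1 L₀))]
= [1/(0.994−0.0929)] ln[(0.994/0.0929)(1 − 2.33×0.9011/(0.0929×48.4))]
= (1/0.9011) ln[10.70 × 0.5331] = 1.110 × ln(5.703) = 1.110 × 1.741 = 1.932 d.
L(t_c) = L₀ e^(−k_1 t_c) = 48.4 × 0.8357 = 40.45 mg/L, and at the critical point k_2 D_c = k_1 L, so D_c = (0.0929/0.994) × 40.45 = 3.780 mg/L.
Minimum DO = C_s − D_c = 8.01 − 3.780 = 4.230 mg/L.
x_c = v t_c = 1.03 m/s × 1.932 d × 86400 s/d = 171900 m ≈ 172 km.

t_c ≈ 1.93 d; D_c ≈ 3.78 mg/L; min DO ≈ 4.23 mg/L; x_c ≈ 172 km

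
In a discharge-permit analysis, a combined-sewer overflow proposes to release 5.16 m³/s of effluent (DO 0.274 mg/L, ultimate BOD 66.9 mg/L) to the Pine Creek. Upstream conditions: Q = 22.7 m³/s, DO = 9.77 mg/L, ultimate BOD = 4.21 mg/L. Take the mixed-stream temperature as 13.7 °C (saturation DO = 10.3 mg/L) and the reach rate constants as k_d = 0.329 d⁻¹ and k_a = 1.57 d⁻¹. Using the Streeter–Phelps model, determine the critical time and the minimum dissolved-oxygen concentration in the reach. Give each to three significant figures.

Mixed DO = (22.7×9.77 + 5.16×0.274)/(22.7+5.16) = 223.2/27.86 = 8.011 mg/L.
Mixed L₀ = (22.7×4.21 + 5.16×66.9)/(27.86) = 440.8/27.86 = 15.82 mg/L.
Initial deficit D₀ = C_s − DO₀ = 10.3 − 8.011 = 2.289 mg/L.
t_c = (1/1.241) ln[(1.57/0.329)(1 − 2.289×1.241/(0.329×15.82))] = 0.8058 × ln(2.168) = 0.6235 d.
D_c = (0.329/1.57) × 15.82 × e^(−0.329×0.6235) = 0.2096 × 15.82 × 0.8145 = 2.700 mg/L.
Minimum DO = 10.3 − 2.700 = 7.600 mg/L.

t_c ≈ 0.624 d; minimum DO ≈ 7.60 mg/L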